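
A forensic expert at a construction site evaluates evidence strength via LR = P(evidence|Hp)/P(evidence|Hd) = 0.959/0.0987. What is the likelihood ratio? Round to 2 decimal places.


Likelihood ratio calculation:
LR = P(E|Hp) / P(E|Hd)
LR = 0.959 / 0.0987
LR = 9.72

9.72


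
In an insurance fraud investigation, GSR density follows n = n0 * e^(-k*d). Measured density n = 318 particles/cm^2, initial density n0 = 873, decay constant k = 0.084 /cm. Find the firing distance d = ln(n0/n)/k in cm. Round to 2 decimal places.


GSR distance calculation:
n0/n = 873 / 318 = 2.745283
ln(n0/n) = 1.009884
d = 1.009884 / 0.084 = 12.02 cm

12.02


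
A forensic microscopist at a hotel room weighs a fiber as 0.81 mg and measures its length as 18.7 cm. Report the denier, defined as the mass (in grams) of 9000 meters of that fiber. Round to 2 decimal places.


Denier calculation:
Mass in grams = 0.81 mg / 1000 = 0.00081 g
Length in meters = 18.7 cm / 100 = 0.187 m
Linear density = mass / length = 0.00081 / 0.187 = 0.00433155 g/m
Denier = (g/m) * 9000 = 0.00433155 * 9000 = 38.98

38.98


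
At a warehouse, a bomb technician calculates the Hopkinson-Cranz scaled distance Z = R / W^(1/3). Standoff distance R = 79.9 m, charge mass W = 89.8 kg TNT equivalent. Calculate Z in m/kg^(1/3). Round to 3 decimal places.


Scaled distance calculation:
W^(1/3) = 89.8^(1/3) = 4.478083
Z = R / W^(1/3) = 79.9 / 4.478083
Z = 17.842 m/kg^(1/3)

17.842


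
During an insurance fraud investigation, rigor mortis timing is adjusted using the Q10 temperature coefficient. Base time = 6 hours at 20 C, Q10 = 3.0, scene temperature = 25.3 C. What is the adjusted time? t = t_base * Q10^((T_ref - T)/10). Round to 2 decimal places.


Rigor mortis time adjustment:
Exponent = (T_ref - T_actual) / 10 = (20 - 25.3) / 10 = -0.53
Q10 factor = 3.0^-0.53 = 0.55863
t_adjusted = 6 * 0.55863 = 3.35 hours

3.35


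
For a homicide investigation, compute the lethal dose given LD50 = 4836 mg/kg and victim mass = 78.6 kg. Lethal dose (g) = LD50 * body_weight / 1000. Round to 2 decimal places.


Lethal dose calculation:
Lethal dose = LD50 * body_weight / 1000
= 4836 * 78.6 / 1000
= 380109.6 / 1000
= 380.11 g

380.11


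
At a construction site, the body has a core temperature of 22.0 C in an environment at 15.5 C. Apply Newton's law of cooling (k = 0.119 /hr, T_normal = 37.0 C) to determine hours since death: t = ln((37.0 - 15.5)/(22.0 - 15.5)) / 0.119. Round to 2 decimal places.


Using Newton's law of cooling:
t = ln((T_normal - T_ambient) / (T_body - T_ambient)) / k
T_normal - T_ambient = 21.5
T_body - T_ambient = 6.5
Ratio = 3.307692
ln(ratio) = 1.196251
t = 1.196251 / 0.119 = 10.05 hours

10.05


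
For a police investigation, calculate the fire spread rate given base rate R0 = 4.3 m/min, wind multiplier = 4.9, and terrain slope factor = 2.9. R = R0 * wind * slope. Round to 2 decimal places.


Fire spread rate calculation:
R = R0 * wind_factor * slope_factor
= 4.3 * 4.9 * 2.9
= 21.07 * 2.9
= 61.10 m/min

61.10


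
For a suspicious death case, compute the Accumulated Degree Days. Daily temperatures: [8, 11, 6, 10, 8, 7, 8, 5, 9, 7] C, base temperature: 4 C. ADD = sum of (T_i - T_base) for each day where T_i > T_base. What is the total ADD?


Computing ADD day by day:
Day 1: max(0, 8 - 4) = 4
Day 2: max(0, 11 - 4) = 7
Day 3: max(0, 6 - 4) = 2
Day 4: max(0, 10 - 4) = 6
Day 5: max(0, 8 - 4) = 4
Day 6: max(0, 7 - 4) = 3
Day 7: max(0, 8 - 4) = 4
Day 8: max(0, 5 - 4) = 1
Day 9: max(0, 9 - 4) = 5
Day 10: max(0, 7 - 4) = 3
Total ADD = 39

39


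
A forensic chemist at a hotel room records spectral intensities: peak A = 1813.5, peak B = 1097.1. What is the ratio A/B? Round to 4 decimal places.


Spectral peak ratio:
Peak A = 1813.5 counts
Peak B = 1097.1 counts
Ratio = 1813.5 / 1097.1 = 1.6530

1.6530


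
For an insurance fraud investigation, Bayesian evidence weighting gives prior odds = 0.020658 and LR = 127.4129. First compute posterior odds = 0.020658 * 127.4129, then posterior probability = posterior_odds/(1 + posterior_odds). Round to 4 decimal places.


Bayesian evidence evaluation:
Posterior odds = prior_odds * LR = 0.020658 * 127.4129 = 2.632096
Posterior probability = posterior_odds / (1 + posterior_odds)
= 2.632096 / (1 + 2.632096)
= 2.632096 / 3.632096
= 0.7247

0.7247


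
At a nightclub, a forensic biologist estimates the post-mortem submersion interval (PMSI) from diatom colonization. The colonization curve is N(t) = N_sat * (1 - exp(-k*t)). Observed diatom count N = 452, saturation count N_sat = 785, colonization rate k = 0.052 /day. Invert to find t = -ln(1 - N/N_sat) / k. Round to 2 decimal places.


PMSI from diatom colonization curve:
N / N_sat = 452 / 785 = 0.575796
1 - N/N_sat = 0.424204
ln(1 - N/N_sat) = -0.857541
t = -ln(1 - N/N_sat) / k = -(-0.857541) / 0.052 = 16.49 days

16.49


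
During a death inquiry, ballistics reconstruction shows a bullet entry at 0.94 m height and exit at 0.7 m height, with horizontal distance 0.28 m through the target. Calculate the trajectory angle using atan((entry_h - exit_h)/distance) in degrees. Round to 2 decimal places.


Bullet trajectory angle:
Height difference = 0.94 - 0.7 = 0.24 m
angle = atan(0.24 / 0.28)
angle = atan(0.857143)
angle = 40.60 degrees

40.60


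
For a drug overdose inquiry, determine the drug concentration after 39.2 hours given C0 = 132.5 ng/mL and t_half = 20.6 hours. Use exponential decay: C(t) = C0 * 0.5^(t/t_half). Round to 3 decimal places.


Drug concentration decay:
Number of half-lives = t / t_half = 39.2 / 20.6 = 1.902913
Decay factor = 0.5^1.902913 = 0.2674029
C(t) = 132.5 * 0.2674029 = 35.431 ng/mL

35.431


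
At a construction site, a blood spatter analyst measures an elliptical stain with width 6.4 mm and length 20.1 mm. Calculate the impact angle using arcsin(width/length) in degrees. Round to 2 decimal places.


Blood spatter impact angle calculation:
width / length = 6.4 / 20.1 = 0.318408
angle = arcsin(0.318408)
angle = 18.57 degrees

18.57


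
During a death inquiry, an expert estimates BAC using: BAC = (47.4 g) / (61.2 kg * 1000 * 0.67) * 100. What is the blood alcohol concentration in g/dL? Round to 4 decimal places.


Applying the Widmark formula:
BAC = (dose_g / (body_wt * 1000 * r)) * 100
Denominator = 61.2 * 1000 * 0.67 = 41004
BAC = (47.4 / 41004) * 100
BAC = 0.1156 g/dL

0.1156


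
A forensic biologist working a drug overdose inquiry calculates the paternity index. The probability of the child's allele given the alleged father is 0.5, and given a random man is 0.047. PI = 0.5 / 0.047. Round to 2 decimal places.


Paternity Index calculation:
PI = P(allele|father) / P(allele|random)
PI = 0.5 / 0.047
PI = 10.64

10.64


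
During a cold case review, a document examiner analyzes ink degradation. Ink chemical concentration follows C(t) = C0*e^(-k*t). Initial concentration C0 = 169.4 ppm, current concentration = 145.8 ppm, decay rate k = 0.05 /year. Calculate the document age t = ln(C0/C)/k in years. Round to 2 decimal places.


Document age estimation:
C0/C = 169.4 / 145.8 = 1.161866
ln(C0/C) = 0.150027
t = 0.150027 / 0.05 = 3.00 years

3.00


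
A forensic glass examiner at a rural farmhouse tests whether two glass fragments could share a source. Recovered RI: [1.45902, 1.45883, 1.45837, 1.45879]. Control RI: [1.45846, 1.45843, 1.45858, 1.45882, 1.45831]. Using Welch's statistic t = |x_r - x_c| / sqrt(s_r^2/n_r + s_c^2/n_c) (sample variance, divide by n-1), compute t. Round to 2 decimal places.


Welch's t-criterion for glass RI comparison:
Recovered mean = sum / n_r = 5.83501 / 4 = 1.4587525
Control mean = sum / n_c = 7.2926 / 5 = 1.45852
Recovered sample variance s_r^2 = 7.50917e-08
Control sample variance s_c^2 = 3.735e-08
Welch SE (unpooled) = sqrt(s_r^2/n_r + s_c^2/n_c) = sqrt(1.87729e-08 + 7.47e-09) = sqrt(2.62429e-08) = 0.000161997
|mean_r - mean_c| = 0.0002325
t = 0.0002325 / 0.000161997 = 1.44

1.44


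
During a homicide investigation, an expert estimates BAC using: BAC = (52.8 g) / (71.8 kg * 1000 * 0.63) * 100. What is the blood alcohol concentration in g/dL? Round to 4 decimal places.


Applying the Widmark formula:
BAC = (dose_g / (body_wt * 1000 * r)) * 100
Denominator = 71.8 * 1000 * 0.63 = 45234
BAC = (52.8 / 45234) * 100
BAC = 0.1167 g/dL

0.1167


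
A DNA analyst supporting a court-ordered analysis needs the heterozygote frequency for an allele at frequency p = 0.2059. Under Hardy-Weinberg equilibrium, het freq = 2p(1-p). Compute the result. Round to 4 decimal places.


Hardy-Weinberg heterozygote frequency:
q = 1 - p = 1 - 0.2059 = 0.7941
2pq = 2 * 0.2059 * 0.7941 = 0.3270

0.3270


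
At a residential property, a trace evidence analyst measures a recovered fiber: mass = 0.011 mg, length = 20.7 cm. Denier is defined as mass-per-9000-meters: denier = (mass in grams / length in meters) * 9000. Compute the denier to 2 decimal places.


Denier calculation:
Mass in grams = 0.011 mg / 1000 = 0.000011 g
Length in meters = 20.7 cm / 100 = 0.207 m
Linear density = mass / length = 0.000011 / 0.207 = 0.00005314 g/m
Denier = (g/m) * 9000 = 0.00005314 * 9000 = 0.48

0.48


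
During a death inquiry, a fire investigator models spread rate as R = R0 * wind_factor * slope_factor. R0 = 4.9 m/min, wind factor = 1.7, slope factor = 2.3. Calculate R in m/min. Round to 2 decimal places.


Fire spread rate calculation:
R = R0 * wind_factor * slope_factor
= 4.9 * 1.7 * 2.3
= 8.33 * 2.3
= 19.16 m/min

19.16


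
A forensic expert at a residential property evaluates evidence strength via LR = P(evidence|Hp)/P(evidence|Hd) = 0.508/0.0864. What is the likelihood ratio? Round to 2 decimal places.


Likelihood ratio calculation:
LR = P(E|Hp) / P(E|Hd)
LR = 0.508 / 0.0864
LR = 5.88

5.88


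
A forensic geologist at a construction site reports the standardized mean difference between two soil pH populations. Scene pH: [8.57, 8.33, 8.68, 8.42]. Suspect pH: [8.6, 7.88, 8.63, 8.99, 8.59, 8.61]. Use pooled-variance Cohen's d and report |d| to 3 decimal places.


Pooled-variance Cohen's d for soil pH comparison:
Scene mean = 34 / 4 = 8.5
Suspect mean = 51.3 / 6 = 8.55
Scene sample variance s_s^2 = 0.0242
Suspect sample variance s_c^2 = 0.13132
Pooled variance = ((n_s-1)*s_s^2 + (n_c-1)*s_c^2) / (n_s + n_c - 2) = 0.09115
Pooled SD = sqrt(0.09115) = 0.301911
Mean difference = -0.05
|d| = |-0.05| / 0.301911 = 0.166

0.166


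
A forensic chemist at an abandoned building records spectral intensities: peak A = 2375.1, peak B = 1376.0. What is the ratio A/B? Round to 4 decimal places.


Spectral peak ratio:
Peak A = 2375.1 counts
Peak B = 1376.0 counts
Ratio = 2375.1 / 1376.0 = 1.7261

1.7261


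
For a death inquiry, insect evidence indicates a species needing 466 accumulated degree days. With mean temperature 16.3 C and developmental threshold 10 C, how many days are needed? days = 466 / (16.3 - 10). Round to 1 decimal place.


Insect development time:
Effective temperature = avg_temp - T_base = 16.3 - 10 = 6.3 C
Days = ADD / effective_temp = 466 / 6.3 = 74.0 days

74.0


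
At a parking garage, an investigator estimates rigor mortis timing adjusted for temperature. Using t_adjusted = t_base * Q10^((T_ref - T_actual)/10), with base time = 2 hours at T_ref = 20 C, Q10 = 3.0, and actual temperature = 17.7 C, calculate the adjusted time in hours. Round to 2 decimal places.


Rigor mortis time adjustment:
Exponent = (T_ref - T_actual) / 10 = (20 - 17.7) / 10 = 0.23
Q10 factor = 3.0^0.23 = 1.28747
t_adjusted = 2 * 1.28747 = 2.57 hours

2.57


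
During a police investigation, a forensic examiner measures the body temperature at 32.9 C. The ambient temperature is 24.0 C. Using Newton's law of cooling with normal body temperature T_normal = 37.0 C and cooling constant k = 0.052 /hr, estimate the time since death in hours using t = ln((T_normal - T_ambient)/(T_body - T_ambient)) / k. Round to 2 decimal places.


Using Newton's law of cooling:
t = ln((T_normal - T_ambient) / (T_body - T_ambient)) / k
T_normal - T_ambient = 13.0
T_body - T_ambient = 8.9
Ratio = 1.460674
ln(ratio) = 0.378898
t = 0.378898 / 0.052 = 7.29 hours

7.29


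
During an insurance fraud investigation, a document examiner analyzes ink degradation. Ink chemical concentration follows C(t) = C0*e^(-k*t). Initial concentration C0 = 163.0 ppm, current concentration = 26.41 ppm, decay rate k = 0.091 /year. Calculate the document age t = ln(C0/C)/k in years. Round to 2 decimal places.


Document age estimation:
C0/C = 163.0 / 26.41 = 6.171905
ln(C0/C) = 1.820008
t = 1.820008 / 0.091 = 20.00 years

20.00


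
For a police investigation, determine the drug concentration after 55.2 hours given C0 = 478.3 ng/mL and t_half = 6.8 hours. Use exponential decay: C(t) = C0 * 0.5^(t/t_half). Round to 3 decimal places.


Drug concentration decay:
Number of half-lives = t / t_half = 55.2 / 6.8 = 8.117647
Decay factor = 0.5^8.117647 = 0.00360035
C(t) = 478.3 * 0.00360035 = 1.722 ng/mL

1.722


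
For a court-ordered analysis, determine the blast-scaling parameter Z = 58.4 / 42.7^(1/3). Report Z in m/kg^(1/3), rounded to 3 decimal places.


Scaled distance calculation:
W^(1/3) = 42.7^(1/3) = 3.495232
Z = R / W^(1/3) = 58.4 / 3.495232
Z = 16.708 m/kg^(1/3)

16.708


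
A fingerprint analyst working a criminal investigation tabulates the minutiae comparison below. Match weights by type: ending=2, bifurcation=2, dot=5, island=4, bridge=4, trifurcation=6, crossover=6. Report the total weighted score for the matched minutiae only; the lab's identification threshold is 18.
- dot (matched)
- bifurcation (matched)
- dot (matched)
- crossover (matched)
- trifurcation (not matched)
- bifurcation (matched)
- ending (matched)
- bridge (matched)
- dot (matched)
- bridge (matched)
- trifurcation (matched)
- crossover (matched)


Weighted minutiae match score:
  dot: matched, +5 (running total 5)
  bifurcation: matched, +2 (running total 7)
  dot: matched, +5 (running total 12)
  crossover: matched, +6 (running total 18)
  trifurcation: not matched, +0
  bifurcation: matched, +2 (running total 20)
  ending: matched, +2 (running total 22)
  bridge: matched, +4 (running total 26)
  dot: matched, +5 (running total 31)
  bridge: matched, +4 (running total 35)
  trifurcation: matched, +6 (running total 41)
  crossover: matched, +6 (running total 47)
Total score = 47
Threshold = 18; verdict = identification

47


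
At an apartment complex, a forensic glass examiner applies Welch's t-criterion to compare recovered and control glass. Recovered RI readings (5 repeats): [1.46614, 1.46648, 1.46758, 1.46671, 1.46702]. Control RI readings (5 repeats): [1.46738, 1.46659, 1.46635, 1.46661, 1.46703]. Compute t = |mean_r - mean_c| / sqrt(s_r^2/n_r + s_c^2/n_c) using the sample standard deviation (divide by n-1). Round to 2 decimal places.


Welch's t-criterion for glass RI comparison:
Recovered mean = sum / n_r = 7.33393 / 5 = 1.466786
Control mean = sum / n_c = 7.33396 / 5 = 1.466792
Recovered sample variance s_r^2 = 3.0048e-07
Control sample variance s_c^2 = 1.6792e-07
Welch SE (unpooled) = sqrt(s_r^2/n_r + s_c^2/n_c) = sqrt(6.0096e-08 + 3.3584e-08) = sqrt(9.368e-08) = 0.000306072
|mean_r - mean_c| = 6e-06
t = 6e-06 / 0.000306072 = 0.02

0.02


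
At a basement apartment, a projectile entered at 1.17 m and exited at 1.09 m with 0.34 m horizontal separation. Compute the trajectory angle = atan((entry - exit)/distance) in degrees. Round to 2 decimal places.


Bullet trajectory angle:
Height difference = 1.17 - 1.09 = 0.08 m
angle = atan(0.08 / 0.34)
angle = atan(0.235294)
angle = 13.24 degrees

13.24


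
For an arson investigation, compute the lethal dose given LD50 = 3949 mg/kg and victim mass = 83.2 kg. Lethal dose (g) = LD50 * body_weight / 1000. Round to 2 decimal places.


Lethal dose calculation:
Lethal dose = LD50 * body_weight / 1000
= 3949 * 83.2 / 1000
= 328556.8 / 1000
= 328.56 g

328.56


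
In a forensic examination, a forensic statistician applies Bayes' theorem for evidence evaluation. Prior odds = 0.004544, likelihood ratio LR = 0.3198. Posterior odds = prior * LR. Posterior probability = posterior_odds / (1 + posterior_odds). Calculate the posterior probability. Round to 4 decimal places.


Bayesian evidence evaluation:
Posterior odds = prior_odds * LR = 0.004544 * 0.3198 = 0.001453171
Posterior probability = posterior_odds / (1 + posterior_odds)
= 0.001453171 / (1 + 0.001453171)
= 0.001453171 / 1.001453171
= 0.0015

0.0015


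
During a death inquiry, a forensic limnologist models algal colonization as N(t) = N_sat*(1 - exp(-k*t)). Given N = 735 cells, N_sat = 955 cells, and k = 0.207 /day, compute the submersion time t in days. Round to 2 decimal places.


PMSI from diatom colonization curve:
N / N_sat = 735 / 955 = 0.769634
1 - N/N_sat = 0.230366
ln(1 - N/N_sat) = -1.468086
t = -ln(1 - N/N_sat) / k = -(-1.468086) / 0.207 = 7.09 days

7.09


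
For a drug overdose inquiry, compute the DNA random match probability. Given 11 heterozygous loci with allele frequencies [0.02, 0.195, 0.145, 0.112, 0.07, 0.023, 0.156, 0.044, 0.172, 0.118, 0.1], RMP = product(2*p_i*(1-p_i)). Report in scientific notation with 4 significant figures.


Computing RMP for 11 loci:
Locus 1: 2 * 0.02 * 0.98 = 0.0392
Locus 2: 2 * 0.195 * 0.805 = 0.31395
Locus 3: 2 * 0.145 * 0.855 = 0.24795
Locus 4: 2 * 0.112 * 0.888 = 0.198912
Locus 5: 2 * 0.07 * 0.93 = 0.1302
Locus 6: 2 * 0.023 * 0.977 = 0.044942
Locus 7: 2 * 0.156 * 0.844 = 0.263328
Locus 8: 2 * 0.044 * 0.956 = 0.084128
Locus 9: 2 * 0.172 * 0.828 = 0.284832
Locus 10: 2 * 0.118 * 0.882 = 0.208152
Locus 11: 2 * 0.1 * 0.9 = 0.18
RMP = 8.397e-10

8.397e-10


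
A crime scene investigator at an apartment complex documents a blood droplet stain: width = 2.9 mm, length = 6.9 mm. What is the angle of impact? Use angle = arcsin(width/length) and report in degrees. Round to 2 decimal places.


Blood spatter impact angle calculation:
width / length = 2.9 / 6.9 = 0.42029
angle = arcsin(0.42029)
angle = 24.85 degrees

24.85


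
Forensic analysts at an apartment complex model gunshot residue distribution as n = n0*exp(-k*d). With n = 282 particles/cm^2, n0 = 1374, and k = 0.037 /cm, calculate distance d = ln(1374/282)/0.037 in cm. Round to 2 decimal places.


GSR distance calculation:
n0/n = 1374 / 282 = 4.87234
ln(n0/n) = 1.583574
d = 1.583574 / 0.037 = 42.80 cm

42.80


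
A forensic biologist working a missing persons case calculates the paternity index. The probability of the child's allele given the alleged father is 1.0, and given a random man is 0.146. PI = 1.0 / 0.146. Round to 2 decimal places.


Paternity Index calculation:
PI = P(allele|father) / P(allele|random)
PI = 1.0 / 0.146
PI = 6.85

6.85


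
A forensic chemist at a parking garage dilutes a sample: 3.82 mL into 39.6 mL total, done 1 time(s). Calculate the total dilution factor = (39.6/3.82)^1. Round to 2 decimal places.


Dilution factor calculation:
Single dilution = V_total / V_sample = 39.6 / 3.82 ≈ 10.366492
Number of dilutions = 1
Total DF = (39.6 / 3.82)^1 (full precision, rounded at the end) = 10.37

10.37


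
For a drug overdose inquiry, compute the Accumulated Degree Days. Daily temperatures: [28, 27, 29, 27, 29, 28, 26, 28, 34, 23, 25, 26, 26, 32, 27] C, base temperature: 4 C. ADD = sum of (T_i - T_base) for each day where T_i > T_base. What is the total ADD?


Computing ADD day by day:
Day 1: max(0, 28 - 4) = 24
Day 2: max(0, 27 - 4) = 23
Day 3: max(0, 29 - 4) = 25
Day 4: max(0, 27 - 4) = 23
Day 5: max(0, 29 - 4) = 25
Day 6: max(0, 28 - 4) = 24
Day 7: max(0, 26 - 4) = 22
Day 8: max(0, 28 - 4) = 24
Day 9: max(0, 34 - 4) = 30
Day 10: max(0, 23 - 4) = 19
Day 11: max(0, 25 - 4) = 21
Day 12: max(0, 26 - 4) = 22
Day 13: max(0, 26 - 4) = 22
Day 14: max(0, 32 - 4) = 28
Day 15: max(0, 27 - 4) = 23
Total ADD = 355

355


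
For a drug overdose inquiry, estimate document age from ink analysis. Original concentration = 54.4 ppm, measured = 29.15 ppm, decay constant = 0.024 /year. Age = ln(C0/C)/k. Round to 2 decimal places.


Document age estimation:
C0/C = 54.4 / 29.15 = 1.866209
ln(C0/C) = 0.623909
t = 0.623909 / 0.024 = 26.00 years

26.00


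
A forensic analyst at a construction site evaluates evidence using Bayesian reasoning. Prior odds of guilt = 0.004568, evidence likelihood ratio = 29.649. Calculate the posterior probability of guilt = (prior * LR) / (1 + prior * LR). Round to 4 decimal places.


Bayesian evidence evaluation:
Posterior odds = prior_odds * LR = 0.004568 * 29.649 = 0.1354366
Posterior probability = posterior_odds / (1 + posterior_odds)
= 0.1354366 / (1 + 0.1354366)
= 0.1354366 / 1.1354366
= 0.1193

0.1193


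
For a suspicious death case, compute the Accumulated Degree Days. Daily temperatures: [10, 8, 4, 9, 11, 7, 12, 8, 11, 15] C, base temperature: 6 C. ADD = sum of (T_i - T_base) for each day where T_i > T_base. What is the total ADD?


Computing ADD day by day:
Day 1: max(0, 10 - 6) = 4
Day 2: max(0, 8 - 6) = 2
Day 3: max(0, 4 - 6) = 0
Day 4: max(0, 9 - 6) = 3
Day 5: max(0, 11 - 6) = 5
Day 6: max(0, 7 - 6) = 1
Day 7: max(0, 12 - 6) = 6
Day 8: max(0, 8 - 6) = 2
Day 9: max(0, 11 - 6) = 5
Day 10: max(0, 15 - 6) = 9
Total ADD = 37

37


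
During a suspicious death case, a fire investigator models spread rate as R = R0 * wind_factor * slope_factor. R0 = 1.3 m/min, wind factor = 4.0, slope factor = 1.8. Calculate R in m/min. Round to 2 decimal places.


Fire spread rate calculation:
R = R0 * wind_factor * slope_factor
= 1.3 * 4.0 * 1.8
= 5.2 * 1.8
= 9.36 m/min

9.36


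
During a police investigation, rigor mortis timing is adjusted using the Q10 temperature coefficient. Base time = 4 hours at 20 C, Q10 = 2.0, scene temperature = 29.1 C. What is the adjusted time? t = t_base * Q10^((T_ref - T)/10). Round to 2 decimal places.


Rigor mortis time adjustment:
Exponent = (T_ref - T_actual) / 10 = (20 - 29.1) / 10 = -0.91
Q10 factor = 2.0^-0.91 = 0.53219
t_adjusted = 4 * 0.53219 = 2.13 hours

2.13


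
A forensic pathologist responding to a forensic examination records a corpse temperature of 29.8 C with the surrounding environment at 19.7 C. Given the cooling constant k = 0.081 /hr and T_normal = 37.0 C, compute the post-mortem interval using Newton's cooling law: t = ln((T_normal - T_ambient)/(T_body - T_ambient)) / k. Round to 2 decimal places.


Using Newton's law of cooling:
t = ln((T_normal - T_ambient) / (T_body - T_ambient)) / k
T_normal - T_ambient = 17.3
T_body - T_ambient = 10.1
Ratio = 1.712871
ln(ratio) = 0.538171
t = 0.538171 / 0.081 = 6.64 hours

6.64


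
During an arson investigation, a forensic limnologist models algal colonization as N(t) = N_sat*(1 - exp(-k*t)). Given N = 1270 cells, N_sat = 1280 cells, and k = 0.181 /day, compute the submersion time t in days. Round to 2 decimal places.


PMSI from diatom colonization curve:
N / N_sat = 1270 / 1280 = 0.992188
1 - N/N_sat = 0.007812
ln(1 - N/N_sat) = -4.852094
t = -ln(1 - N/N_sat) / k = -(-4.852094) / 0.181 = 26.81 days

26.81


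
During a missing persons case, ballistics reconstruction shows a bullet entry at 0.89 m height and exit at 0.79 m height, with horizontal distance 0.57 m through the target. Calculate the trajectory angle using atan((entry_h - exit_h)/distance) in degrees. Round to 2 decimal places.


Bullet trajectory angle:
Height difference = 0.89 - 0.79 = 0.1 m
angle = atan(0.1 / 0.57)
angle = atan(0.175439)
angle = 9.95 degrees

9.95


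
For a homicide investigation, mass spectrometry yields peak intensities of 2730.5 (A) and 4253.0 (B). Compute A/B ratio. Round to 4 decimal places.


Spectral peak ratio:
Peak A = 2730.5 counts
Peak B = 4253.0 counts
Ratio = 2730.5 / 4253.0 = 0.6420

0.6420


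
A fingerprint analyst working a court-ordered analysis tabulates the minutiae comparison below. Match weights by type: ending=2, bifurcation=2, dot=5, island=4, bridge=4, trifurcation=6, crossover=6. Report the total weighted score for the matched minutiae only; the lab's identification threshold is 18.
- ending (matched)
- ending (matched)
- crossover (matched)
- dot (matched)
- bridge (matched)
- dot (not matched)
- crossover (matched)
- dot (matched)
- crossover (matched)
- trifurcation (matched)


Weighted minutiae match score:
  ending: matched, +2 (running total 2)
  ending: matched, +2 (running total 4)
  crossover: matched, +6 (running total 10)
  dot: matched, +5 (running total 15)
  bridge: matched, +4 (running total 19)
  dot: not matched, +0
  crossover: matched, +6 (running total 25)
  dot: matched, +5 (running total 30)
  crossover: matched, +6 (running total 36)
  trifurcation: matched, +6 (running total 42)
Total score = 42
Threshold = 18; verdict = identification

42


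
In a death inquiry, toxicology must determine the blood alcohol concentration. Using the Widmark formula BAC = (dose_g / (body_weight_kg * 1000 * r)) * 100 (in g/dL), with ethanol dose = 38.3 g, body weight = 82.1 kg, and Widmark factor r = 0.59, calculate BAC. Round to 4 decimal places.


Applying the Widmark formula:
BAC = (dose_g / (body_wt * 1000 * r)) * 100
Denominator = 82.1 * 1000 * 0.59 = 48439
BAC = (38.3 / 48439) * 100
BAC = 0.0791 g/dL

0.0791


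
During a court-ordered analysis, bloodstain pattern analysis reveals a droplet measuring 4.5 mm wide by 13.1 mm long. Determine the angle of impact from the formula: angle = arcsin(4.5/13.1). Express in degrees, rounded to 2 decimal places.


Blood spatter impact angle calculation:
width / length = 4.5 / 13.1 = 0.343511
angle = arcsin(0.343511)
angle = 20.09 degrees

20.09


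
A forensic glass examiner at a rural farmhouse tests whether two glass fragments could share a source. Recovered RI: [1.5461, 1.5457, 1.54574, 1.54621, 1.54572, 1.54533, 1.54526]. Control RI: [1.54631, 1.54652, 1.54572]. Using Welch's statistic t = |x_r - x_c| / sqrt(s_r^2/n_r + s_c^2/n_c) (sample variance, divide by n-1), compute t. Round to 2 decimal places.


Welch's t-criterion for glass RI comparison:
Recovered mean = sum / n_r = 10.82006 / 7 = 1.5457229
Control mean = sum / n_c = 4.63855 / 3 = 1.5461833
Recovered sample variance s_r^2 = 1.24824e-07
Control sample variance s_c^2 = 1.72033e-07
Welch SE (unpooled) = sqrt(s_r^2/n_r + s_c^2/n_c) = sqrt(1.7832e-08 + 5.73444e-08) = sqrt(7.51764e-08) = 0.000274183
|mean_r - mean_c| = 0.000460476
t = 0.000460476 / 0.000274183 = 1.68

1.68


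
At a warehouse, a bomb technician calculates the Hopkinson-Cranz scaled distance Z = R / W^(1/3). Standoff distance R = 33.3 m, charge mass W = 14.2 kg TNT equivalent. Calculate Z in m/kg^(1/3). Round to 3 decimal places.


Scaled distance calculation:
W^(1/3) = 14.2^(1/3) = 2.421565
Z = R / W^(1/3) = 33.3 / 2.421565
Z = 13.751 m/kg^(1/3)

13.751


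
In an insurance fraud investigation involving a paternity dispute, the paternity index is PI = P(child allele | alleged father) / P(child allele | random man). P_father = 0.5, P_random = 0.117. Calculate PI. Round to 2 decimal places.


Paternity Index calculation:
PI = P(allele|father) / P(allele|random)
PI = 0.5 / 0.117
PI = 4.27

4.27


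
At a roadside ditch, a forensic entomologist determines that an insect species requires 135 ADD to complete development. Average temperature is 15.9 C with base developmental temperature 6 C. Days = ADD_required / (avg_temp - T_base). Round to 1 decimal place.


Insect development time:
Effective temperature = avg_temp - T_base = 15.9 - 6 = 9.9 C
Days = ADD / effective_temp = 135 / 9.9 = 13.6 days

13.6


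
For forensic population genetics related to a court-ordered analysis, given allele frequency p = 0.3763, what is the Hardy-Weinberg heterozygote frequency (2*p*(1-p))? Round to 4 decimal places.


Hardy-Weinberg heterozygote frequency:
q = 1 - p = 1 - 0.3763 = 0.6237
2pq = 2 * 0.3763 * 0.6237 = 0.4694

0.4694


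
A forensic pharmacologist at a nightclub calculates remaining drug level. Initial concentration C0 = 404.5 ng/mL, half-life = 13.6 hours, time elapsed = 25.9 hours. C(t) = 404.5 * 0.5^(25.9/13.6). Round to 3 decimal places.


Drug concentration decay:
Number of half-lives = t / t_half = 25.9 / 13.6 = 1.904412
Decay factor = 0.5^1.904412 = 0.2671252
C(t) = 404.5 * 0.2671252 = 108.052 ng/mL

108.052


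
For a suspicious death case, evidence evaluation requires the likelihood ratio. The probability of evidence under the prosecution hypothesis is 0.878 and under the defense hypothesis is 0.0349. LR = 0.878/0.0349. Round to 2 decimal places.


Likelihood ratio calculation:
LR = P(E|Hp) / P(E|Hd)
LR = 0.878 / 0.0349
LR = 25.16

25.16


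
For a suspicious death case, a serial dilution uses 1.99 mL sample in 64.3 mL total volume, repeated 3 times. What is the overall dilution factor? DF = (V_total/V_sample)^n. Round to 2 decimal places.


Dilution factor calculation:
Single dilution = V_total / V_sample = 64.3 / 1.99 ≈ 32.311558
Number of dilutions = 3
Total DF = (64.3 / 1.99)^3 (full precision, rounded at the end) = 33734.45

33734.45


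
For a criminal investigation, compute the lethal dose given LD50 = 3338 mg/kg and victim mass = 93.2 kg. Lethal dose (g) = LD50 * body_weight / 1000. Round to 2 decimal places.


Lethal dose calculation:
Lethal dose = LD50 * body_weight / 1000
= 3338 * 93.2 / 1000
= 311101.6 / 1000
= 311.10 g

311.10


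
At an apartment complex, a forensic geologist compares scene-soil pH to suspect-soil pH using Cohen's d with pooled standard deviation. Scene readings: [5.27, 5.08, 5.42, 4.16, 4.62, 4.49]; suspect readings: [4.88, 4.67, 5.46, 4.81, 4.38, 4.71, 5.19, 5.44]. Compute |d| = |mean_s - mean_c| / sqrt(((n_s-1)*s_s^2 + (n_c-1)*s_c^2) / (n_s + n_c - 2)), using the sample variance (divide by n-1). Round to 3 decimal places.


Pooled-variance Cohen's d for soil pH comparison:
Scene mean = 29.04 / 6 = 4.84
Suspect mean = 39.54 / 8 = 4.9425
Scene sample variance s_s^2 = 0.24244
Suspect sample variance s_c^2 = 0.148964
Pooled variance = ((n_s-1)*s_s^2 + (n_c-1)*s_c^2) / (n_s + n_c - 2) = 0.187913
Pooled SD = sqrt(0.187913) = 0.433489
Mean difference = -0.1025
|d| = |-0.1025| / 0.433489 = 0.236

0.236


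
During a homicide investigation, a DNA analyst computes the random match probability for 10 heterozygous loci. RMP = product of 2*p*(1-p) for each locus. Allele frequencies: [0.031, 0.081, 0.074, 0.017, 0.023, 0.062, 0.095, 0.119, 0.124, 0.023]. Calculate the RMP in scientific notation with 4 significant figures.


Computing RMP for 10 loci:
Locus 1: 2 * 0.031 * 0.969 = 0.060078
Locus 2: 2 * 0.081 * 0.919 = 0.148878
Locus 3: 2 * 0.074 * 0.926 = 0.137048
Locus 4: 2 * 0.017 * 0.983 = 0.033422
Locus 5: 2 * 0.023 * 0.977 = 0.044942
Locus 6: 2 * 0.062 * 0.938 = 0.116312
Locus 7: 2 * 0.095 * 0.905 = 0.17195
Locus 8: 2 * 0.119 * 0.881 = 0.209678
Locus 9: 2 * 0.124 * 0.876 = 0.217248
Locus 10: 2 * 0.023 * 0.977 = 0.044942
RMP = 7.539e-11

7.539e-11


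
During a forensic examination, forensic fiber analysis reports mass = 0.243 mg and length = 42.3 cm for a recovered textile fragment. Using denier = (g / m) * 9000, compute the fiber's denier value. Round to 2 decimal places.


Denier calculation:
Mass in grams = 0.243 mg / 1000 = 0.000243 g
Length in meters = 42.3 cm / 100 = 0.423 m
Linear density = mass / length = 0.000243 / 0.423 = 0.00057447 g/m
Denier = (g/m) * 9000 = 0.00057447 * 9000 = 5.17

5.17


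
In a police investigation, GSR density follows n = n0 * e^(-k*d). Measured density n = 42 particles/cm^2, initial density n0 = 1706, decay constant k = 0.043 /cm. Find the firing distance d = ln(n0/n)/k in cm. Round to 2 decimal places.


GSR distance calculation:
n0/n = 1706 / 42 = 40.619048
ln(n0/n) = 3.704237
d = 3.704237 / 0.043 = 86.15 cm

86.15


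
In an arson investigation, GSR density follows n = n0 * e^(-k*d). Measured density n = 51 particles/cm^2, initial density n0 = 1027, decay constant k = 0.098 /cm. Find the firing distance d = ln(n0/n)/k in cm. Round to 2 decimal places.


GSR distance calculation:
n0/n = 1027 / 51 = 20.137255
ln(n0/n) = 3.002572
d = 3.002572 / 0.098 = 30.64 cm

30.64


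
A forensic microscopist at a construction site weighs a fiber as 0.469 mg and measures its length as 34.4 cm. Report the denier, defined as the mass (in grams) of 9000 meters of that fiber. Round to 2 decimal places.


Denier calculation:
Mass in grams = 0.469 mg / 1000 = 0.000469 g
Length in meters = 34.4 cm / 100 = 0.344 m
Linear density = mass / length = 0.000469 / 0.344 = 0.00136337 g/m
Denier = (g/m) * 9000 = 0.00136337 * 9000 = 12.27

12.27


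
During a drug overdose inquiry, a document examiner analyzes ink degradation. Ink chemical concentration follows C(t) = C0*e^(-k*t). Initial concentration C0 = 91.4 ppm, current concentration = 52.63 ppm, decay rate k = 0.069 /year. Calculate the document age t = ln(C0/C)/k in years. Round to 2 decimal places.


Document age estimation:
C0/C = 91.4 / 52.63 = 1.736652
ln(C0/C) = 0.551959
t = 0.551959 / 0.069 = 8.00 years

8.00


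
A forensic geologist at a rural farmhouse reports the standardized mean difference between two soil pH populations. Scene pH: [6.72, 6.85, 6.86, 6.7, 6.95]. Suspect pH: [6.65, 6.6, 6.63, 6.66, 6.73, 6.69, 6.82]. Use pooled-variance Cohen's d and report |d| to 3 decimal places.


Pooled-variance Cohen's d for soil pH comparison:
Scene mean = 34.08 / 5 = 6.816
Suspect mean = 46.78 / 7 = 6.682857
Scene sample variance s_s^2 = 0.01093
Suspect sample variance s_c^2 = 0.00539
Pooled variance = ((n_s-1)*s_s^2 + (n_c-1)*s_c^2) / (n_s + n_c - 2) = 0.007606
Pooled SD = sqrt(0.007606) = 0.087212
Mean difference = 0.133143
|d| = |0.133143| / 0.087212 = 1.527

1.527


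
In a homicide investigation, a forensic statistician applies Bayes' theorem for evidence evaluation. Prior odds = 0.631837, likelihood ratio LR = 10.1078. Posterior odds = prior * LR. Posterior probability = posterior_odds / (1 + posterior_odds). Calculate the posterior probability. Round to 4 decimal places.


Bayesian evidence evaluation:
Posterior odds = prior_odds * LR = 0.631837 * 10.1078 = 6.386482
Posterior probability = posterior_odds / (1 + posterior_odds)
= 6.386482 / (1 + 6.386482)
= 6.386482 / 7.386482
= 0.8646

0.8646


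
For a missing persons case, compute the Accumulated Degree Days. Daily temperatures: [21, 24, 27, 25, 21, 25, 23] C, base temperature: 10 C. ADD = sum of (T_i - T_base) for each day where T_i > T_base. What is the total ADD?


Computing ADD day by day:
Day 1: max(0, 21 - 10) = 11
Day 2: max(0, 24 - 10) = 14
Day 3: max(0, 27 - 10) = 17
Day 4: max(0, 25 - 10) = 15
Day 5: max(0, 21 - 10) = 11
Day 6: max(0, 25 - 10) = 15
Day 7: max(0, 23 - 10) = 13
Total ADD = 96

96


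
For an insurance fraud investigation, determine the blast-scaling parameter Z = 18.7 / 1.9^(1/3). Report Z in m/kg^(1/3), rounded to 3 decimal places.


Scaled distance calculation:
W^(1/3) = 1.9^(1/3) = 1.238562
Z = R / W^(1/3) = 18.7 / 1.238562
Z = 15.098 m/kg^(1/3)

15.098


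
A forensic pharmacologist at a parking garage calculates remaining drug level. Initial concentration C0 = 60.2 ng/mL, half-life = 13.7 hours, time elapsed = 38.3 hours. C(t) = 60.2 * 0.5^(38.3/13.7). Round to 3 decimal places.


Drug concentration decay:
Number of half-lives = t / t_half = 38.3 / 13.7 = 2.79562
Decay factor = 0.5^2.79562 = 0.14402389
C(t) = 60.2 * 0.14402389 = 8.670 ng/mL

8.670


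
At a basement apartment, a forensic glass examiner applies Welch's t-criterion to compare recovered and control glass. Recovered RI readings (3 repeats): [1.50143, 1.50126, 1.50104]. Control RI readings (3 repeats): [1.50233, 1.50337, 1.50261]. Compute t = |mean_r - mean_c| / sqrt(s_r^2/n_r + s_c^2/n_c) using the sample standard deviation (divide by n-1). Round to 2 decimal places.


Welch's t-criterion for glass RI comparison:
Recovered mean = sum / n_r = 4.50373 / 3 = 1.5012433
Control mean = sum / n_c = 4.50831 / 3 = 1.50277
Recovered sample variance s_r^2 = 3.82333e-08
Control sample variance s_c^2 = 2.896e-07
Welch SE (unpooled) = sqrt(s_r^2/n_r + s_c^2/n_c) = sqrt(1.27444e-08 + 9.65333e-08) = sqrt(1.09278e-07) = 0.000330572
|mean_r - mean_c| = 0.00152667
t = 0.00152667 / 0.000330572 = 4.62

4.62


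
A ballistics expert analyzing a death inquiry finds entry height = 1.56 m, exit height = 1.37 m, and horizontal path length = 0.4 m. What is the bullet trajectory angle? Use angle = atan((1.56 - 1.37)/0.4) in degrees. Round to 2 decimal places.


Bullet trajectory angle:
Height difference = 1.56 - 1.37 = 0.19 m
angle = atan(0.19 / 0.4)
angle = atan(0.475)
angle = 25.41 degrees

25.41


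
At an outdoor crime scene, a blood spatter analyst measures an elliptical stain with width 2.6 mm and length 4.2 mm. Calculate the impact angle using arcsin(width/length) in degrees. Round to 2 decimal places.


Blood spatter impact angle calculation:
width / length = 2.6 / 4.2 = 0.619048
angle = arcsin(0.619048)
angle = 38.25 degrees

38.25


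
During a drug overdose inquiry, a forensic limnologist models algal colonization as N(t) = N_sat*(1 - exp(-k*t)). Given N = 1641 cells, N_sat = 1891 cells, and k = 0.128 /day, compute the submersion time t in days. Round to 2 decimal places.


PMSI from diatom colonization curve:
N / N_sat = 1641 / 1891 = 0.867795
1 - N/N_sat = 0.132205
ln(1 - N/N_sat) = -2.023402
t = -ln(1 - N/N_sat) / k = -(-2.023402) / 0.128 = 15.81 days

15.81


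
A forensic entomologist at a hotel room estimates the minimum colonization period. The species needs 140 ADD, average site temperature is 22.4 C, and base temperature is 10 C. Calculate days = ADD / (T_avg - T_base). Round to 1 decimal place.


Insect development time:
Effective temperature = avg_temp - T_base = 22.4 - 10 = 12.4 C
Days = ADD / effective_temp = 140 / 12.4 = 11.3 days

11.3


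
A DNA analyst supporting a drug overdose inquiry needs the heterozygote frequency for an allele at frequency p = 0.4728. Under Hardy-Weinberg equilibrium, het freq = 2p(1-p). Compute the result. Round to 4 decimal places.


Hardy-Weinberg heterozygote frequency:
q = 1 - p = 1 - 0.4728 = 0.5272
2pq = 2 * 0.4728 * 0.5272 = 0.4985

0.4985


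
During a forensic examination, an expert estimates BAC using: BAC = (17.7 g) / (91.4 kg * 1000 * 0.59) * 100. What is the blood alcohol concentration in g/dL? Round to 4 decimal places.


Applying the Widmark formula:
BAC = (dose_g / (body_wt * 1000 * r)) * 100
Denominator = 91.4 * 1000 * 0.59 = 53926
BAC = (17.7 / 53926) * 100
BAC = 0.0328 g/dL

0.0328


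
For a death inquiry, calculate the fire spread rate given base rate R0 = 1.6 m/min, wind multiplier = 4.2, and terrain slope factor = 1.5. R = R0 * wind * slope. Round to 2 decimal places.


Fire spread rate calculation:
R = R0 * wind_factor * slope_factor
= 1.6 * 4.2 * 1.5
= 6.72 * 1.5
= 10.08 m/min

10.08


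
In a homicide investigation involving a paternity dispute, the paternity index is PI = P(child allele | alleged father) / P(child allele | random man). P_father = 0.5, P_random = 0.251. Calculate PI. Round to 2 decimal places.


Paternity Index calculation:
PI = P(allele|father) / P(allele|random)
PI = 0.5 / 0.251
PI = 1.99

1.99


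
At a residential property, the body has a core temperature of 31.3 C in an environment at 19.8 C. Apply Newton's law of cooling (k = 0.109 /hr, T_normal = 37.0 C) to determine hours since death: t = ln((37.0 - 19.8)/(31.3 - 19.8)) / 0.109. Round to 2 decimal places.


Using Newton's law of cooling:
t = ln((T_normal - T_ambient) / (T_body - T_ambient)) / k
T_normal - T_ambient = 17.2
T_body - T_ambient = 11.5
Ratio = 1.495652
ln(ratio) = 0.402562
t = 0.402562 / 0.109 = 3.69 hours

3.69


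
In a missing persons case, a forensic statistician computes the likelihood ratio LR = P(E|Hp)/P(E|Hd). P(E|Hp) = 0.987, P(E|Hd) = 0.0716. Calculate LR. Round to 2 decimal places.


Likelihood ratio calculation:
LR = P(E|Hp) / P(E|Hd)
LR = 0.987 / 0.0716
LR = 13.78

13.78


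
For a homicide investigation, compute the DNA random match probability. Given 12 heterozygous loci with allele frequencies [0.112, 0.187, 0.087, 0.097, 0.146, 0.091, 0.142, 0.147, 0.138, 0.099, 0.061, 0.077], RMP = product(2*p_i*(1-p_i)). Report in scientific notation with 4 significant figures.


Computing RMP for 12 loci:
Locus 1: 2 * 0.112 * 0.888 = 0.198912
Locus 2: 2 * 0.187 * 0.813 = 0.304062
Locus 3: 2 * 0.087 * 0.913 = 0.158862
Locus 4: 2 * 0.097 * 0.903 = 0.175182
Locus 5: 2 * 0.146 * 0.854 = 0.249368
Locus 6: 2 * 0.091 * 0.909 = 0.165438
Locus 7: 2 * 0.142 * 0.858 = 0.243672
Locus 8: 2 * 0.147 * 0.853 = 0.250782
Locus 9: 2 * 0.138 * 0.862 = 0.237912
Locus 10: 2 * 0.099 * 0.901 = 0.178398
Locus 11: 2 * 0.061 * 0.939 = 0.114558
Locus 12: 2 * 0.077 * 0.923 = 0.142142
RMP = 2.933e-09

2.933e-09
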